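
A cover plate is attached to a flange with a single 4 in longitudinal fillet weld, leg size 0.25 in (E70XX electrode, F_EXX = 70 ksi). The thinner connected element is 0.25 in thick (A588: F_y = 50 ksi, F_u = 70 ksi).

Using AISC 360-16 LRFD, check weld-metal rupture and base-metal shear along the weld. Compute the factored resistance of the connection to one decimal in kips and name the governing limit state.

Weld metal: throat = 0.707×0.25 = 0.17675 in, L = 4 in. φR_n = 0.75 × 0.6 × 70 × 0.17675 × 4 = 22.3 kips.
Base metal shear (0.25 in plate): yield φR_n = 1.0×0.6×50×0.25×4 = 30.0 kips; rupture φR_n = 0.75×0.6×70×0.25×4 = 31.5 kips; take 30.0 kips (yield).
Governing: min(22.3, 30.0) = 22.3 kips → weld metal.

22.3 kips (weld metal governs)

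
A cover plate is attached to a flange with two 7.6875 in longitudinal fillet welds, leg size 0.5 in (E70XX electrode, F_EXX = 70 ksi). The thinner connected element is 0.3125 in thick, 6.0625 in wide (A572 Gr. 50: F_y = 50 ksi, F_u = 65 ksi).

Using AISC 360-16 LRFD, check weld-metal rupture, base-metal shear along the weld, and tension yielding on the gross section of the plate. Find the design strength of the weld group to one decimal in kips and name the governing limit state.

85.3 kips (gross-section yield governs)

Weld metal: throat = 0.707×0.5 = 0.3535 in, L = 2×7.6875 = 15.375 in. φR_n = 0.75 × 0.6 × 70 × 0.3535 × 15.375 = 171.2 kips.
Base metal shear (0.3125 in plate): yield φR_n = 1.0×0.6×50×0.3125×15.375 = 144.1 kips; rupture φR_n = 0.75×0.6×65×0.3125×15.375 = 140.5 kips; take 140.5 kips (rupture).
Tension yield (gross): A_g = 6.0625×0.3125 = 1.8945 in². φR_n = 0.90 × 50 × 1.8945 = 85.3 kips.
Governing: min(171.2, 140.5, 85.3) = 85.3 kips → gross-section yield.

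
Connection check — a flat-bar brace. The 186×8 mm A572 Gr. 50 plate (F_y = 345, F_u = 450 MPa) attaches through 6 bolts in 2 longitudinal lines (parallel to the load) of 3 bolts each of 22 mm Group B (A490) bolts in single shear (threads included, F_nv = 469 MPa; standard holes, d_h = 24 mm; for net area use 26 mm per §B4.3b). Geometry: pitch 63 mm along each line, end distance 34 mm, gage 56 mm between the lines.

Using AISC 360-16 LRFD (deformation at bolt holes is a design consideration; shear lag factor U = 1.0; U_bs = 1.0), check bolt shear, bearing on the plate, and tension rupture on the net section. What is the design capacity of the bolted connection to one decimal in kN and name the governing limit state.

361.8 kN (net-section rupture governs)

Bolt shear: A_b = π(22)²/4 = 380.13 mm². φR_n = 0.75 × 469 × 380.13 × 6 × 1 = 802.3 kN.
Bearing (8 mm plate, F_u = 450 MPa): end bolts L_c = 34 − 24/2 = 22, R_n = min(1.2×22×8×450, 2.4×22×8×450) = 95.04 kN/bolt; interior L_c = 63 − 24 = 39, R_n = 168.48 kN/bolt. φR_n = 0.75 × (2×95.04 + 4×168.48) = 648.0 kN.
Tension rupture (net): A_n = (186 − 2×26)×8 = 1072 mm² (U = 1.0, A_e = A_n). φR_n = 0.75 × 450 × 1072 = 361.8 kN.
Governing: min(802.3, 648.0, 361.8) = 361.8 kN → net-section rupture.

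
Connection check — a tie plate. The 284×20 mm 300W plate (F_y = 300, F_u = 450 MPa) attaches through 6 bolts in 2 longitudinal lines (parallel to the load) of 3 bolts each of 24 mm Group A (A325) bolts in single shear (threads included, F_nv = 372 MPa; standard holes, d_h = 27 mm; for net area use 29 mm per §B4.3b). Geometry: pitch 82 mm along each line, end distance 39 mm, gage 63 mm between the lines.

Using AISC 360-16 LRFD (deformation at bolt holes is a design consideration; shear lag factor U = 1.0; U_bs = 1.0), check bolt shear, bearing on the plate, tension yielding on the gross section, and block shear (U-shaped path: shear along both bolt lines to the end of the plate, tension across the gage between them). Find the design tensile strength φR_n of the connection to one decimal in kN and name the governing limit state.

Bolt shear: A_b = π(24)²/4 = 452.39 mm². φR_n = 0.75 × 372 × 452.39 × 6 × 1 = 757.3 kN.
Bearing (20 mm plate, F_u = 450 MPa): end bolts L_c = 39 − 27/2 = 25.5, R_n = min(1.2×25.5×20×450, 2.4×24×20×450) = 275.4 kN/bolt; interior L_c = 82 − 27 = 55, R_n = 518.4 kN/bolt. φR_n = 0.75 × (2×275.4 + 4×518.4) = 1968.3 kN.
Tension yield (gross): A_g = 284×20 = 5680 mm². φR_n = 0.90 × 300 × 5680 = 1533.6 kN.
Block shear: shear path 2×[39+2×82] = 2×203 mm, A_gv = 8120, A_nv = 2×(203 − 2.5×29)×20 = 5220 mm²; tension across gage: (63 − 1×29)×20 = 680 mm². R_n = min(0.6×450×5220, 0.6×300×8120) + 1.0×450×680 = min(1409.4, 1461.6) + 306 = 1715.4 kN. φR_n = 0.75 × 1715.4 = 1286.6 kN.
Governing: min(757.3, 1968.3, 1533.6, 1286.6) = 757.3 kN → bolt shear.

757.3 kN (bolt shear governs)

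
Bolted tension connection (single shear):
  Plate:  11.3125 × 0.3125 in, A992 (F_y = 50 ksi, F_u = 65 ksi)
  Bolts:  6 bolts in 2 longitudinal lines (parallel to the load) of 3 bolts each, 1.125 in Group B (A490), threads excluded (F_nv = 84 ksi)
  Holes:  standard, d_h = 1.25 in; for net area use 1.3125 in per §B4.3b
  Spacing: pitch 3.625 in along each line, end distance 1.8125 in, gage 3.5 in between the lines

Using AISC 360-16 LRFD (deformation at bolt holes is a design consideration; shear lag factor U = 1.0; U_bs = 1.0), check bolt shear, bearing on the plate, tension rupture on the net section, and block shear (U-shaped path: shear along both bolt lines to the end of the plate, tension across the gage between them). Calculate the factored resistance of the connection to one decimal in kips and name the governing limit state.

132.3 kips (net-section rupture governs)

Bolt shear: A_b = π(1.125)²/4 = 0.99402 in². φR_n = 0.75 × 84 × 0.99402 × 6 × 1 = 375.7 kips.
Bearing (0.3125 in plate, F_u = 65 ksi): end bolts L_c = 1.8125 − 1.25/2 = 1.1875, R_n = min(1.2×1.1875×0.3125×65, 2.4×1.125×0.3125×65) = 28.945 kips/bolt; interior L_c = 3.625 − 1.25 = 2.375, R_n = 54.844 kips/bolt. φR_n = 0.75 × (2×28.945 + 4×54.844) = 207.9 kips.
Tension rupture (net): A_n = (11.3125 − 2×1.3125)×0.3125 = 2.7148 in² (U = 1.0, A_e = A_n). φR_n = 0.75 × 65 × 2.7148 = 132.3 kips.
Block shear: shear path 2×[1.8125+2×3.625] = 2×9.0625 in, A_gv = 5.6641, A_nv = 2×(9.0625 − 2.5×1.3125)×0.3125 = 3.6133 in²; tension across gage: (3.5 − 1×1.3125)×0.3125 = 0.68359 in². R_n = min(0.6×65×3.6133, 0.6×50×5.6641) + 1.0×65×0.68359 = min(140.92, 169.92) + 44.433 = 185.35 kips. φR_n = 0.75 × 185.35 = 139.0 kips.
Governing: min(375.7, 207.9, 132.3, 139.0) = 132.3 kips → net-section rupture.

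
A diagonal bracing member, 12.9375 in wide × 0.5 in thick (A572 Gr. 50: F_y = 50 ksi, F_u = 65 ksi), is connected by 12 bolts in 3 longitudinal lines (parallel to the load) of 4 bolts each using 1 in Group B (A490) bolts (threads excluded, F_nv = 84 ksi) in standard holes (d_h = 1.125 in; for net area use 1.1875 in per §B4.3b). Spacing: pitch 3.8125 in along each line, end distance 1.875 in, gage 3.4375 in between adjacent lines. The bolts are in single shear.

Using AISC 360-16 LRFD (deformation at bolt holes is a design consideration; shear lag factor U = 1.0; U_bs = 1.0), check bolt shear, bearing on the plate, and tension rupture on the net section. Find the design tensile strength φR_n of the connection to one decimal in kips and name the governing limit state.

Bolt shear: A_b = π(1)²/4 = 0.7854 in². φR_n = 0.75 × 84 × 0.7854 × 12 × 1 = 593.8 kips.
Bearing (0.5 in plate, F_u = 65 ksi): end bolts L_c = 1.875 − 1.125/2 = 1.3125, R_n = min(1.2×1.3125×0.5×65, 2.4×1×0.5×65) = 51.188 kips/bolt; interior L_c = 3.8125 − 1.125 = 2.6875, R_n = 78 kips/bolt. φR_n = 0.75 × (3×51.188 + 9×78) = 641.7 kips.
Tension rupture (net): A_n = (12.9375 − 3×1.1875)×0.5 = 4.6875 in² (U = 1.0, A_e = A_n). φR_n = 0.75 × 65 × 4.6875 = 228.5 kips.
Governing: min(593.8, 641.7, 228.5) = 228.5 kips → net-section rupture.

228.5 kips (net-section rupture governs)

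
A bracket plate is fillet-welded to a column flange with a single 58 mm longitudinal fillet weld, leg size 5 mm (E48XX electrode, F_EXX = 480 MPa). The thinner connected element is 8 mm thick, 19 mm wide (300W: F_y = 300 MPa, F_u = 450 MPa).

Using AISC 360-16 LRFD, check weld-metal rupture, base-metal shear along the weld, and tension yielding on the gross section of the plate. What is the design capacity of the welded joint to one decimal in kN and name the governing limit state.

Weld metal: throat = 0.707×5 = 3.535 mm, L = 58 mm. φR_n = 0.75 × 0.6 × 480 × 3.535 × 58 = 44.3 kN.
Base metal shear (8 mm plate): yield φR_n = 1.0×0.6×300×8×58 = 83.5 kN; rupture φR_n = 0.75×0.6×450×8×58 = 94.0 kN; take 83.5 kN (yield).
Tension yield (gross): A_g = 19×8 = 152 mm². φR_n = 0.90 × 300 × 152 = 41.0 kN.
Governing: min(44.3, 83.5, 41.0) = 41.0 kN → gross-section yield.

41.0 kN (gross-section yield governs)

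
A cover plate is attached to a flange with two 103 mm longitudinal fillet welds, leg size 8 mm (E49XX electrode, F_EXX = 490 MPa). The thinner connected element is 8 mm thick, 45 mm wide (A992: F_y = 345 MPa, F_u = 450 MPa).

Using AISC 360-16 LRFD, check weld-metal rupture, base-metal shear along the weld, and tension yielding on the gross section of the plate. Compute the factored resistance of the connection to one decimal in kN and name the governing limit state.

Weld metal: throat = 0.707×8 = 5.656 mm, L = 2×103 = 206 mm. φR_n = 0.75 × 0.6 × 490 × 5.656 × 206 = 256.9 kN.
Base metal shear (8 mm plate): yield φR_n = 1.0×0.6×345×8×206 = 341.1 kN; rupture φR_n = 0.75×0.6×450×8×206 = 333.7 kN; take 333.7 kN (rupture).
Tension yield (gross): A_g = 45×8 = 360 mm². φR_n = 0.90 × 345 × 360 = 111.8 kN.
Governing: min(256.9, 333.7, 111.8) = 111.8 kN → gross-section yield.

111.8 kN (gross-section yield governs)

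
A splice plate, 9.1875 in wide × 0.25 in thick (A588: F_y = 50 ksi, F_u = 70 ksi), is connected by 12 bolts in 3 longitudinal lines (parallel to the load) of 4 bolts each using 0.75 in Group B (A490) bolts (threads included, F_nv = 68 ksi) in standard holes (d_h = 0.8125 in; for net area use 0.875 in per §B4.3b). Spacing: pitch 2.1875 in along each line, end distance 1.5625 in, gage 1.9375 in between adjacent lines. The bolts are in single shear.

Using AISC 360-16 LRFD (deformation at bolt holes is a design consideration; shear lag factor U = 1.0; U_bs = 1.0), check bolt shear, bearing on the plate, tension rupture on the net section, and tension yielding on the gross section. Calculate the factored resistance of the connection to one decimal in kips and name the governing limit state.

Bolt shear: A_b = π(0.75)²/4 = 0.44179 in². φR_n = 0.75 × 68 × 0.44179 × 12 × 1 = 270.4 kips.
Bearing (0.25 in plate, F_u = 70 ksi): end bolts L_c = 1.5625 − 0.8125/2 = 1.15625, R_n = min(1.2×1.15625×0.25×70, 2.4×0.75×0.25×70) = 24.281 kips/bolt; interior L_c = 2.1875 − 0.8125 = 1.375, R_n = 28.875 kips/bolt. φR_n = 0.75 × (3×24.281 + 9×28.875) = 249.5 kips.
Tension rupture (net): A_n = (9.1875 − 3×0.875)×0.25 = 1.6406 in² (U = 1.0, A_e = A_n). φR_n = 0.75 × 70 × 1.6406 = 86.1 kips.
Tension yield (gross): A_g = 9.1875×0.25 = 2.2969 in². φR_n = 0.90 × 50 × 2.2969 = 103.4 kips.
Governing: min(270.4, 249.5, 86.1, 103.4) = 86.1 kips → net-section rupture.

86.1 kips (net-section rupture governs)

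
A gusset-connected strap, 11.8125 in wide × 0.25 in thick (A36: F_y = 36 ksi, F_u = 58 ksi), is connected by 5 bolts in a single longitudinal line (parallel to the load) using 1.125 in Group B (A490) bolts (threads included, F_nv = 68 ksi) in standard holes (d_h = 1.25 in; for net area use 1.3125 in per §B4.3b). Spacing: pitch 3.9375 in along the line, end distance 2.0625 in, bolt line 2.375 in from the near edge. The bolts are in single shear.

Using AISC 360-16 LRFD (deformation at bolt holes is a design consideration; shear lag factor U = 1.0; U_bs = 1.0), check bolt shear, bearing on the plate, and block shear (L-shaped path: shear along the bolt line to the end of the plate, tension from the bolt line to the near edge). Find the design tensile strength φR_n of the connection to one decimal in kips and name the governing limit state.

90.8 kips (block shear governs)

Bolt shear: A_b = π(1.125)²/4 = 0.99402 in². φR_n = 0.75 × 68 × 0.99402 × 5 × 1 = 253.5 kips.
Bearing (0.25 in plate, F_u = 58 ksi): end bolts L_c = 2.0625 − 1.25/2 = 1.4375, R_n = min(1.2×1.4375×0.25×58, 2.4×1.125×0.25×58) = 25.013 kips/bolt; interior L_c = 3.9375 − 1.25 = 2.6875, R_n = 39.15 kips/bolt. φR_n = 0.75 × (1×25.013 + 4×39.15) = 136.2 kips.
Block shear: shear path 1×[2.0625+4×3.9375] = 1×17.8125 in, A_gv = 4.4531, A_nv = 1×(17.8125 − 4.5×1.3125)×0.25 = 2.9766 in²; tension to near edge: (2.375 − 0.5×1.3125)×0.25 = 0.42969 in². R_n = min(0.6×58×2.9766, 0.6×36×4.4531) + 1.0×58×0.42969 = min(103.59, 96.187) + 24.922 = 121.11 kips. φR_n = 0.75 × 121.11 = 90.8 kips.
Governing: min(253.5, 136.2, 90.8) = 90.8 kips → block shear.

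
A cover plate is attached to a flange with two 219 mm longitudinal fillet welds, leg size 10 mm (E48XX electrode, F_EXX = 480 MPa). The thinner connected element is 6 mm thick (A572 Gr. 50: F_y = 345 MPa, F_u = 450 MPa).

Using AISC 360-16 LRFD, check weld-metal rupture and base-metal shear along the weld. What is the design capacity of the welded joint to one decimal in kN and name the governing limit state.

532.2 kN (base-metal shear governs)

Weld metal: throat = 0.707×10 = 7.07 mm, L = 2×219 = 438 mm. φR_n = 0.75 × 0.6 × 480 × 7.07 × 438 = 668.9 kN.
Base metal shear (6 mm plate): yield φR_n = 1.0×0.6×345×6×438 = 544.0 kN; rupture φR_n = 0.75×0.6×450×6×438 = 532.2 kN; take 532.2 kN (rupture).
Governing: min(668.9, 532.2) = 532.2 kN → base-metal shear.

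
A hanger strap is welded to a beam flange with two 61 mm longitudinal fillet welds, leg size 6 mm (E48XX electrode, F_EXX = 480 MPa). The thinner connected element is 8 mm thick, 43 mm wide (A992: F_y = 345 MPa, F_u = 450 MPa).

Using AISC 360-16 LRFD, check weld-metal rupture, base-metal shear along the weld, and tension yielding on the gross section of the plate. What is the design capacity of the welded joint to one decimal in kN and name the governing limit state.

Weld metal: throat = 0.707×6 = 4.242 mm, L = 2×61 = 122 mm. φR_n = 0.75 × 0.6 × 480 × 4.242 × 122 = 111.8 kN.
Base metal shear (8 mm plate): yield φR_n = 1.0×0.6×345×8×122 = 202.0 kN; rupture φR_n = 0.75×0.6×450×8×122 = 197.6 kN; take 197.6 kN (rupture).
Tension yield (gross): A_g = 43×8 = 344 mm². φR_n = 0.90 × 345 × 344 = 106.8 kN.
Governing: min(111.8, 197.6, 106.8) = 106.8 kN → gross-section yield.

106.8 kN (gross-section yield governs)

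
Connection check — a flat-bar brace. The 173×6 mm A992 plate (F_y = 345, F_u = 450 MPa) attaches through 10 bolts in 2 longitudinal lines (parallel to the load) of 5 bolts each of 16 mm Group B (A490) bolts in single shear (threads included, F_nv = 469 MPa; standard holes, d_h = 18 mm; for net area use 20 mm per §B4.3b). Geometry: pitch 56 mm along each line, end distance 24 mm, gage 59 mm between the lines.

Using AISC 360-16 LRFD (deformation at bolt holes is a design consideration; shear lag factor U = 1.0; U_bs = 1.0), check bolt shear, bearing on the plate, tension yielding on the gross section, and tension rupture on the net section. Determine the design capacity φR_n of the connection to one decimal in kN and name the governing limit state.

Bolt shear: A_b = π(16)²/4 = 201.06 mm². φR_n = 0.75 × 469 × 201.06 × 10 × 1 = 707.2 kN.
Bearing (6 mm plate, F_u = 450 MPa): end bolts L_c = 24 − 18/2 = 15, R_n = min(1.2×15×6×450, 2.4×16×6×450) = 48.6 kN/bolt; interior L_c = 56 − 18 = 38, R_n = 103.68 kN/bolt. φR_n = 0.75 × (2×48.6 + 8×103.68) = 695.0 kN.
Tension yield (gross): A_g = 173×6 = 1038 mm². φR_n = 0.90 × 345 × 1038 = 322.3 kN.
Tension rupture (net): A_n = (173 − 2×20)×6 = 798 mm² (U = 1.0, A_e = A_n). φR_n = 0.75 × 450 × 798 = 269.3 kN.
Governing: min(707.2, 695.0, 322.3, 269.3) = 269.3 kN → net-section rupture.

269.3 kN (net-section rupture governs)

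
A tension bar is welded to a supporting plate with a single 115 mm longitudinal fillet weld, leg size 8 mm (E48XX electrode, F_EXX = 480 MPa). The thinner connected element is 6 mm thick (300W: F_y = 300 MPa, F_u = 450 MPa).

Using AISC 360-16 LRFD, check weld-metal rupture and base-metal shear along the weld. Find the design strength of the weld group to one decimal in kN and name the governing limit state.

124.2 kN (base-metal shear governs)

Weld metal: throat = 0.707×8 = 5.656 mm, L = 115 mm. φR_n = 0.75 × 0.6 × 480 × 5.656 × 115 = 140.5 kN.
Base metal shear (6 mm plate): yield φR_n = 1.0×0.6×300×6×115 = 124.2 kN; rupture φR_n = 0.75×0.6×450×6×115 = 139.7 kN; take 124.2 kN (yield).
Governing: min(140.5, 124.2) = 124.2 kN → base-metal shear.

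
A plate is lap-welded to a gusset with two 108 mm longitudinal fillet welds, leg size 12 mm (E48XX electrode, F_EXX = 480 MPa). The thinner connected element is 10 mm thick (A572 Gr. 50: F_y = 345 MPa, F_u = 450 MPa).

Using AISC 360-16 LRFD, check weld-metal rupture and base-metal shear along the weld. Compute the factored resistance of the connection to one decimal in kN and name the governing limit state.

Weld metal: throat = 0.707×12 = 8.484 mm, L = 2×108 = 216 mm. φR_n = 0.75 × 0.6 × 480 × 8.484 × 216 = 395.8 kN.
Base metal shear (10 mm plate): yield φR_n = 1.0×0.6×345×10×216 = 447.1 kN; rupture φR_n = 0.75×0.6×450×10×216 = 437.4 kN; take 437.4 kN (rupture).
Governing: min(395.8, 437.4) = 395.8 kN → weld metal.

395.8 kN (weld metal governs)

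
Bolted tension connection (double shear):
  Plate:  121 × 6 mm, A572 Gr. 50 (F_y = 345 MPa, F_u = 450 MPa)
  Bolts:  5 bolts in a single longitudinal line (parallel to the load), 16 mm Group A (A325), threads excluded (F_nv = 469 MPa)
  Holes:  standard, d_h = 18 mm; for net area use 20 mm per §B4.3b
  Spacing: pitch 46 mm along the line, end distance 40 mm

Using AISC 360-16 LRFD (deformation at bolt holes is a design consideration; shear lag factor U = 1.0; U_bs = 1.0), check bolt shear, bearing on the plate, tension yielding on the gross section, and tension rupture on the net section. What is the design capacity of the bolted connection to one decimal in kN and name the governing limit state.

Bolt shear: A_b = π(16)²/4 = 201.06 mm². φR_n = 0.75 × 469 × 201.06 × 5 × 2 = 707.2 kN.
Bearing (6 mm plate, F_u = 450 MPa): end bolts L_c = 40 − 18/2 = 31, R_n = min(1.2×31×6×450, 2.4×16×6×450) = 100.44 kN/bolt; interior L_c = 46 − 18 = 28, R_n = 90.72 kN/bolt. φR_n = 0.75 × (1×100.44 + 4×90.72) = 347.5 kN.
Tension yield (gross): A_g = 121×6 = 726 mm². φR_n = 0.90 × 345 × 726 = 225.4 kN.
Tension rupture (net): A_n = (121 − 1×20)×6 = 606 mm² (U = 1.0, A_e = A_n). φR_n = 0.75 × 450 × 606 = 204.5 kN.
Governing: min(707.2, 347.5, 225.4, 204.5) = 204.5 kN → net-section rupture.

204.5 kN (net-section rupture governs)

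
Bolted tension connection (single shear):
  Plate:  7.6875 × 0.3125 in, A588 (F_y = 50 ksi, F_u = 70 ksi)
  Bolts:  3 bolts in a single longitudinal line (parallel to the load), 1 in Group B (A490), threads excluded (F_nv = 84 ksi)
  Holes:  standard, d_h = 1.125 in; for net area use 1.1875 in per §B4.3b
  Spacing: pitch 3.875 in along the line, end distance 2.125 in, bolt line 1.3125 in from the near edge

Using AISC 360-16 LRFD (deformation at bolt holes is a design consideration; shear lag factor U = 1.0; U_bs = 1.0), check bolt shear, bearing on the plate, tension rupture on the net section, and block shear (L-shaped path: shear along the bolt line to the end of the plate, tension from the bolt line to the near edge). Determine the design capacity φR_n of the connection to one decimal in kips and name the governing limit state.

Bolt shear: A_b = π(1)²/4 = 0.7854 in². φR_n = 0.75 × 84 × 0.7854 × 3 × 1 = 148.4 kips.
Bearing (0.3125 in plate, F_u = 70 ksi): end bolts L_c = 2.125 − 1.125/2 = 1.5625, R_n = min(1.2×1.5625×0.3125×70, 2.4×1×0.3125×70) = 41.016 kips/bolt; interior L_c = 3.875 − 1.125 = 2.75, R_n = 52.5 kips/bolt. φR_n = 0.75 × (1×41.016 + 2×52.5) = 109.5 kips.
Tension rupture (net): A_n = (7.6875 − 1×1.1875)×0.3125 = 2.0313 in² (U = 1.0, A_e = A_n). φR_n = 0.75 × 70 × 2.0313 = 106.6 kips.
Block shear: shear path 1×[2.125+2×3.875] = 1×9.875 in, A_gv = 3.0859, A_nv = 1×(9.875 − 2.5×1.1875)×0.3125 = 2.1582 in²; tension to near edge: (1.3125 − 0.5×1.1875)×0.3125 = 0.22461 in². R_n = min(0.6×70×2.1582, 0.6×50×3.0859) + 1.0×70×0.22461 = min(90.644, 92.577) + 15.723 = 106.37 kips. φR_n = 0.75 × 106.37 = 79.8 kips.
Governing: min(148.4, 109.5, 106.6, 79.8) = 79.8 kips → block shear.

79.8 kips (block shear governs)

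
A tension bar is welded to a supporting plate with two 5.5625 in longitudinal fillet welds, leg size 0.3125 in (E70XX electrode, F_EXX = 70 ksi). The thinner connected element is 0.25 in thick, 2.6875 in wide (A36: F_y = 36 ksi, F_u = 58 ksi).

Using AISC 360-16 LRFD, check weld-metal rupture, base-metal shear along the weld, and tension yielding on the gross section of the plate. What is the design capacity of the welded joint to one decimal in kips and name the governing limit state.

Weld metal: throat = 0.707×0.3125 = 0.22094 in, L = 2×5.5625 = 11.125 in. φR_n = 0.75 × 0.6 × 70 × 0.22094 × 11.125 = 77.4 kips.
Base metal shear (0.25 in plate): yield φR_n = 1.0×0.6×36×0.25×11.125 = 60.1 kips; rupture φR_n = 0.75×0.6×58×0.25×11.125 = 72.6 kips; take 60.1 kips (yield).
Tension yield (gross): A_g = 2.6875×0.25 = 0.67188 in². φR_n = 0.90 × 36 × 0.67188 = 21.8 kips.
Governing: min(77.4, 60.1, 21.8) = 21.8 kips → gross-section yield.

21.8 kips (gross-section yield governs)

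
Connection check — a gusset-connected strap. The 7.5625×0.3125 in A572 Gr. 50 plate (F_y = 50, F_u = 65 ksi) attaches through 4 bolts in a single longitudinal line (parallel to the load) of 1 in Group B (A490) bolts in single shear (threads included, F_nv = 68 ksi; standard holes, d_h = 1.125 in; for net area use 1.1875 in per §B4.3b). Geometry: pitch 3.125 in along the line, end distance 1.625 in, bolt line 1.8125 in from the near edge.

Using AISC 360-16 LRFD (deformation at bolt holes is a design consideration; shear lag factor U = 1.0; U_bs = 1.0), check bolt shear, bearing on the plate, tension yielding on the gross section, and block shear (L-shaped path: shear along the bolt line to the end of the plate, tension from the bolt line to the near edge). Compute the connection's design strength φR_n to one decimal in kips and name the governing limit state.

Bolt shear: A_b = π(1)²/4 = 0.7854 in². φR_n = 0.75 × 68 × 0.7854 × 4 × 1 = 160.2 kips.
Bearing (0.3125 in plate, F_u = 65 ksi): end bolts L_c = 1.625 − 1.125/2 = 1.0625, R_n = min(1.2×1.0625×0.3125×65, 2.4×1×0.3125×65) = 25.898 kips/bolt; interior L_c = 3.125 − 1.125 = 2, R_n = 48.75 kips/bolt. φR_n = 0.75 × (1×25.898 + 3×48.75) = 129.1 kips.
Tension yield (gross): A_g = 7.5625×0.3125 = 2.3633 in². φR_n = 0.90 × 50 × 2.3633 = 106.3 kips.
Block shear: shear path 1×[1.625+3×3.125] = 1×11 in, A_gv = 3.4375, A_nv = 1×(11 − 3.5×1.1875)×0.3125 = 2.1387 in²; tension to near edge: (1.8125 − 0.5×1.1875)×0.3125 = 0.38086 in². R_n = min(0.6×65×2.1387, 0.6×50×3.4375) + 1.0×65×0.38086 = min(83.409, 103.13) + 24.756 = 108.17 kips. φR_n = 0.75 × 108.17 = 81.1 kips.
Governing: min(160.2, 129.1, 106.3, 81.1) = 81.1 kips → block shear.

81.1 kips (block shear governs)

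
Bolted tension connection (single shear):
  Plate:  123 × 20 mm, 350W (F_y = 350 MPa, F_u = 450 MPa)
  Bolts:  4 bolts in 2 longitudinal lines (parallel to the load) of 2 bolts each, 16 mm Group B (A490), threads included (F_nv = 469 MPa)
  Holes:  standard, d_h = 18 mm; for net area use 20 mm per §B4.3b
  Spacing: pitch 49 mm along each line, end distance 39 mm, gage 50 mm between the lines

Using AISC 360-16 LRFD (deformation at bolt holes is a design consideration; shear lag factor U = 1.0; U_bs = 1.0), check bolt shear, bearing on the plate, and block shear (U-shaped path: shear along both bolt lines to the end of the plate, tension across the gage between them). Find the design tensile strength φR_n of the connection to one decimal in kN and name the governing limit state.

Bolt shear: A_b = π(16)²/4 = 201.06 mm². φR_n = 0.75 × 469 × 201.06 × 4 × 1 = 282.9 kN.
Bearing (20 mm plate, F_u = 450 MPa): end bolts L_c = 39 − 18/2 = 30, R_n = min(1.2×30×20×450, 2.4×16×20×450) = 324 kN/bolt; interior L_c = 49 − 18 = 31, R_n = 334.8 kN/bolt. φR_n = 0.75 × (2×324 + 2×334.8) = 988.2 kN.
Block shear: shear path 2×[39+1×49] = 2×88 mm, A_gv = 3520, A_nv = 2×(88 − 1.5×20)×20 = 2320 mm²; tension across gage: (50 − 1×20)×20 = 600 mm². R_n = min(0.6×450×2320, 0.6×350×3520) + 1.0×450×600 = min(626.4, 739.2) + 270 = 896.4 kN. φR_n = 0.75 × 896.4 = 672.3 kN.
Governing: min(282.9, 988.2, 672.3) = 282.9 kN → bolt shear.

282.9 kN (bolt shear governs)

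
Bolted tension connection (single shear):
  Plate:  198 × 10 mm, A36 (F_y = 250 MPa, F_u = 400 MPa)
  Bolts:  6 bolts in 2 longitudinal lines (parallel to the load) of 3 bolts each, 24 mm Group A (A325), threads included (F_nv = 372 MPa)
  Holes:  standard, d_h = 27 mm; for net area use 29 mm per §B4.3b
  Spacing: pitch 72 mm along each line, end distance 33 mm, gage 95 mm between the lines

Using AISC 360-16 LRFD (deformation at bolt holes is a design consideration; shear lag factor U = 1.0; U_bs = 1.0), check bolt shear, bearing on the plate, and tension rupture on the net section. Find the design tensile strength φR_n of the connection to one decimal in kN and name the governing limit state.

420.0 kN (net-section rupture governs)

Bolt shear: A_b = π(24)²/4 = 452.39 mm². φR_n = 0.75 × 372 × 452.39 × 6 × 1 = 757.3 kN.
Bearing (10 mm plate, F_u = 400 MPa): end bolts L_c = 33 − 27/2 = 19.5, R_n = min(1.2×19.5×10×400, 2.4×24×10×400) = 93.6 kN/bolt; interior L_c = 72 − 27 = 45, R_n = 216 kN/bolt. φR_n = 0.75 × (2×93.6 + 4×216) = 788.4 kN.
Tension rupture (net): A_n = (198 − 2×29)×10 = 1400 mm² (U = 1.0, A_e = A_n). φR_n = 0.75 × 400 × 1400 = 420.0 kN.
Governing: min(757.3, 788.4, 420.0) = 420.0 kN → net-section rupture.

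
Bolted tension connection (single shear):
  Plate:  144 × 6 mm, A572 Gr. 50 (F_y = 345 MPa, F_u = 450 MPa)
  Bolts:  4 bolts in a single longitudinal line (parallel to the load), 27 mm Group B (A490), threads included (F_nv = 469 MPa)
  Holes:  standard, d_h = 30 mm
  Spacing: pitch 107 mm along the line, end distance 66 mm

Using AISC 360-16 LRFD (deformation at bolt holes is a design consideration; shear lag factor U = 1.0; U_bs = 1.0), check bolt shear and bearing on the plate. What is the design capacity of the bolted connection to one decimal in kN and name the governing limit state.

517.6 kN (bearing governs)

Bolt shear: A_b = π(27)²/4 = 572.56 mm². φR_n = 0.75 × 469 × 572.56 × 4 × 1 = 805.6 kN.
Bearing (6 mm plate, F_u = 450 MPa): end bolts L_c = 66 − 30/2 = 51, R_n = min(1.2×51×6×450, 2.4×27×6×450) = 165.24 kN/bolt; interior L_c = 107 − 30 = 77, R_n = 174.96 kN/bolt. φR_n = 0.75 × (1×165.24 + 3×174.96) = 517.6 kN.
Governing: min(805.6, 517.6) = 517.6 kN → bearing.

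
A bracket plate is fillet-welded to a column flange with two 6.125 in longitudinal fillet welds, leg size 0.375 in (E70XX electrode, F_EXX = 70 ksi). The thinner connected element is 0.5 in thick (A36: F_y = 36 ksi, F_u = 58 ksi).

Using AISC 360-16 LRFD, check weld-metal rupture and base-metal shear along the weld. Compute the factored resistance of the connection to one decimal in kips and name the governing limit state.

102.3 kips (weld metal governs)

Weld metal: throat = 0.707×0.375 = 0.26513 in, L = 2×6.125 = 12.25 in. φR_n = 0.75 × 0.6 × 70 × 0.26513 × 12.25 = 102.3 kips.
Base metal shear (0.5 in plate): yield φR_n = 1.0×0.6×36×0.5×12.25 = 132.3 kips; rupture φR_n = 0.75×0.6×58×0.5×12.25 = 159.9 kips; take 132.3 kips (yield).
Governing: min(102.3, 132.3) = 102.3 kips → weld metal.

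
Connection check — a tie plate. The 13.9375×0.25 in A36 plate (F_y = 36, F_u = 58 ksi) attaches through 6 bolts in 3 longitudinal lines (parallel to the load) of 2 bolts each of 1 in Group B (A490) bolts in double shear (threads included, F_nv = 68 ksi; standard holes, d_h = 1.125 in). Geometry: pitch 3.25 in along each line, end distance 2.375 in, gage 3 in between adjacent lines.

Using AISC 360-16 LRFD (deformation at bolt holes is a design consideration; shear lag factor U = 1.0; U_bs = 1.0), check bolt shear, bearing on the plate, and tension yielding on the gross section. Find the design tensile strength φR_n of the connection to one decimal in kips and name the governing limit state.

Bolt shear: A_b = π(1)²/4 = 0.7854 in². φR_n = 0.75 × 68 × 0.7854 × 6 × 2 = 480.7 kips.
Bearing (0.25 in plate, F_u = 58 ksi): end bolts L_c = 2.375 − 1.125/2 = 1.8125, R_n = min(1.2×1.8125×0.25×58, 2.4×1×0.25×58) = 31.538 kips/bolt; interior L_c = 3.25 − 1.125 = 2.125, R_n = 34.8 kips/bolt. φR_n = 0.75 × (3×31.538 + 3×34.8) = 149.3 kips.
Tension yield (gross): A_g = 13.9375×0.25 = 3.4844 in². φR_n = 0.90 × 36 × 3.4844 = 112.9 kips.
Governing: min(480.7, 149.3, 112.9) = 112.9 kips → gross-section yield.

112.9 kips (gross-section yield governs)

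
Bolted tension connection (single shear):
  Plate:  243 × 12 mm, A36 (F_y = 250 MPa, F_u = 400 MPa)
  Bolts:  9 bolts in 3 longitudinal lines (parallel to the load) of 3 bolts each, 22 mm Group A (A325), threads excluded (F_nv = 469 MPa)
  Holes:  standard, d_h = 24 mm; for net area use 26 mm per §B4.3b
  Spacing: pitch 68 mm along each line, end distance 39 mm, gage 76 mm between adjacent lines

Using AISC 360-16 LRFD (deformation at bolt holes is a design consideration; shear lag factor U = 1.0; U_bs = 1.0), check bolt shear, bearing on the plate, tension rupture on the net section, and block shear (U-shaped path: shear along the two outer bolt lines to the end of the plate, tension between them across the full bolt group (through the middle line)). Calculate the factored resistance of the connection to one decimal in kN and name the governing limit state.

Bolt shear: A_b = π(22)²/4 = 380.13 mm². φR_n = 0.75 × 469 × 380.13 × 9 × 1 = 1203.4 kN.
Bearing (12 mm plate, F_u = 400 MPa): end bolts L_c = 39 − 24/2 = 27, R_n = min(1.2×27×12×400, 2.4×22×12×400) = 155.52 kN/bolt; interior L_c = 68 − 24 = 44, R_n = 253.44 kN/bolt. φR_n = 0.75 × (3×155.52 + 6×253.44) = 1490.4 kN.
Tension rupture (net): A_n = (243 − 3×26)×12 = 1980 mm² (U = 1.0, A_e = A_n). φR_n = 0.75 × 400 × 1980 = 594.0 kN.
Block shear: shear path 2×[39+2×68] = 2×175 mm, A_gv = 4200, A_nv = 2×(175 − 2.5×26)×12 = 2640 mm²; tension across gage: (152 − 2×26)×12 = 1200 mm². R_n = min(0.6×400×2640, 0.6×250×4200) + 1.0×400×1200 = min(633.6, 630) + 480 = 1110 kN. φR_n = 0.75 × 1110 = 832.5 kN.
Governing: min(1203.4, 1490.4, 594.0, 832.5) = 594.0 kN → net-section rupture.

594.0 kN (net-section rupture governs)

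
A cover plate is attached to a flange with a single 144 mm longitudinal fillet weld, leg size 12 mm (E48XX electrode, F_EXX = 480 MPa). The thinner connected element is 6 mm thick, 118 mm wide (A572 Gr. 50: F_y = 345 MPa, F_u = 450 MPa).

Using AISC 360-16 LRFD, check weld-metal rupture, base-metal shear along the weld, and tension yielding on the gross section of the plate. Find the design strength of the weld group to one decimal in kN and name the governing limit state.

175.0 kN (base-metal shear governs)

Weld metal: throat = 0.707×12 = 8.484 mm, L = 144 mm. φR_n = 0.75 × 0.6 × 480 × 8.484 × 144 = 263.9 kN.
Base metal shear (6 mm plate): yield φR_n = 1.0×0.6×345×6×144 = 178.8 kN; rupture φR_n = 0.75×0.6×450×6×144 = 175.0 kN; take 175.0 kN (rupture).
Tension yield (gross): A_g = 118×6 = 708 mm². φR_n = 0.90 × 345 × 708 = 219.8 kN.
Governing: min(263.9, 175.0, 219.8) = 175.0 kN → base-metal shear.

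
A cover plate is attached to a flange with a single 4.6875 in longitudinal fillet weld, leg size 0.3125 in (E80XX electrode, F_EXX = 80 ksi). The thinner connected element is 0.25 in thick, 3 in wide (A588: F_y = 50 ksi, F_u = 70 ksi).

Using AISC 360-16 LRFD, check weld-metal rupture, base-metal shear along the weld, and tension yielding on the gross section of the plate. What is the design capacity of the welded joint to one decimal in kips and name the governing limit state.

Weld metal: throat = 0.707×0.3125 = 0.22094 in, L = 4.6875 in. φR_n = 0.75 × 0.6 × 80 × 0.22094 × 4.6875 = 37.3 kips.
Base metal shear (0.25 in plate): yield φR_n = 1.0×0.6×50×0.25×4.6875 = 35.2 kips; rupture φR_n = 0.75×0.6×70×0.25×4.6875 = 36.9 kips; take 35.2 kips (yield).
Tension yield (gross): A_g = 3×0.25 = 0.75 in². φR_n = 0.90 × 50 × 0.75 = 33.8 kips.
Governing: min(37.3, 35.2, 33.8) = 33.8 kips → gross-section yield.

33.8 kips (gross-section yield governs)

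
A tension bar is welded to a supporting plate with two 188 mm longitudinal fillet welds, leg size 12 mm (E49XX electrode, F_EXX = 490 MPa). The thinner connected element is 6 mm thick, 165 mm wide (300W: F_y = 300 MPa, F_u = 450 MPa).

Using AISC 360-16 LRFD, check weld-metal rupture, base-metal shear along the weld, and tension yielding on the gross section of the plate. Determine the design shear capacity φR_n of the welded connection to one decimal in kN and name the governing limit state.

267.3 kN (gross-section yield governs)

Weld metal: throat = 0.707×12 = 8.484 mm, L = 2×188 = 376 mm. φR_n = 0.75 × 0.6 × 490 × 8.484 × 376 = 703.4 kN.
Base metal shear (6 mm plate): yield φR_n = 1.0×0.6×300×6×376 = 406.1 kN; rupture φR_n = 0.75×0.6×450×6×376 = 456.8 kN; take 406.1 kN (yield).
Tension yield (gross): A_g = 165×6 = 990 mm². φR_n = 0.90 × 300 × 990 = 267.3 kN.
Governing: min(703.4, 406.1, 267.3) = 267.3 kN → gross-section yield.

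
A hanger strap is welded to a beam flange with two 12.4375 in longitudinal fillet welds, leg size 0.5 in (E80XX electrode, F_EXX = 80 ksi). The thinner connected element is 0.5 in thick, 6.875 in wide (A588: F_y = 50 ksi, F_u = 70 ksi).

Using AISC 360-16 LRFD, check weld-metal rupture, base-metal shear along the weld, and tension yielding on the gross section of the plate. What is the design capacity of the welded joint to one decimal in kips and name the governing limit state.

Weld metal: throat = 0.707×0.5 = 0.3535 in, L = 2×12.4375 = 24.875 in. φR_n = 0.75 × 0.6 × 80 × 0.3535 × 24.875 = 316.6 kips.
Base metal shear (0.5 in plate): yield φR_n = 1.0×0.6×50×0.5×24.875 = 373.1 kips; rupture φR_n = 0.75×0.6×70×0.5×24.875 = 391.8 kips; take 373.1 kips (yield).
Tension yield (gross): A_g = 6.875×0.5 = 3.4375 in². φR_n = 0.90 × 50 × 3.4375 = 154.7 kips.
Governing: min(316.6, 373.1, 154.7) = 154.7 kips → gross-section yield.

154.7 kips (gross-section yield governs)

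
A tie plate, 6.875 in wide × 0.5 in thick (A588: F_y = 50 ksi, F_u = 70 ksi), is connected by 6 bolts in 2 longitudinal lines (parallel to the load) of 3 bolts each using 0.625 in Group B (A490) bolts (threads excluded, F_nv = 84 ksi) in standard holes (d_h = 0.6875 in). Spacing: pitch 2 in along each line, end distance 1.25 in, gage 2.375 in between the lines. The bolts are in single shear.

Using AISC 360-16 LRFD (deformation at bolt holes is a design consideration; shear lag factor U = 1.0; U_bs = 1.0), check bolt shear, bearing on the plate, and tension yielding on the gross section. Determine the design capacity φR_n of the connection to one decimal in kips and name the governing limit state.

116.0 kips (bolt shear governs)

Bolt shear: A_b = π(0.625)²/4 = 0.3068 in². φR_n = 0.75 × 84 × 0.3068 × 6 × 1 = 116.0 kips.
Bearing (0.5 in plate, F_u = 70 ksi): end bolts L_c = 1.25 − 0.6875/2 = 0.90625, R_n = min(1.2×0.90625×0.5×70, 2.4×0.625×0.5×70) = 38.063 kips/bolt; interior L_c = 2 − 0.6875 = 1.3125, R_n = 52.5 kips/bolt. φR_n = 0.75 × (2×38.063 + 4×52.5) = 214.6 kips.
Tension yield (gross): A_g = 6.875×0.5 = 3.4375 in². φR_n = 0.90 × 50 × 3.4375 = 154.7 kips.
Governing: min(116.0, 214.6, 154.7) = 116.0 kips → bolt shear.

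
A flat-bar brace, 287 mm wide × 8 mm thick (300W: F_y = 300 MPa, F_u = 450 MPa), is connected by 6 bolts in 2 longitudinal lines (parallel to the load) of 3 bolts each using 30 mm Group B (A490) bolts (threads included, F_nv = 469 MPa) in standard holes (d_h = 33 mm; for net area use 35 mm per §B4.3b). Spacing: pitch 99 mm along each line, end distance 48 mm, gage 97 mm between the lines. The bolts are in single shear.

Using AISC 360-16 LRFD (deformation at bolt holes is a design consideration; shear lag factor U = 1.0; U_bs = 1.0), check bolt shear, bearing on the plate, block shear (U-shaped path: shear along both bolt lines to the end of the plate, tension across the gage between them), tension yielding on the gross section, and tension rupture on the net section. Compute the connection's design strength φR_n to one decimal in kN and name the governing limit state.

Bolt shear: A_b = π(30)²/4 = 706.86 mm². φR_n = 0.75 × 469 × 706.86 × 6 × 1 = 1491.8 kN.
Bearing (8 mm plate, F_u = 450 MPa): end bolts L_c = 48 − 33/2 = 31.5, R_n = min(1.2×31.5×8×450, 2.4×30×8×450) = 136.08 kN/bolt; interior L_c = 99 − 33 = 66, R_n = 259.2 kN/bolt. φR_n = 0.75 × (2×136.08 + 4×259.2) = 981.7 kN.
Block shear: shear path 2×[48+2×99] = 2×246 mm, A_gv = 3936, A_nv = 2×(246 − 2.5×35)×8 = 2536 mm²; tension across gage: (97 − 1×35)×8 = 496 mm². R_n = min(0.6×450×2536, 0.6×300×3936) + 1.0×450×496 = min(684.72, 708.48) + 223.2 = 907.92 kN. φR_n = 0.75 × 907.92 = 680.9 kN.
Tension yield (gross): A_g = 287×8 = 2296 mm². φR_n = 0.90 × 300 × 2296 = 619.9 kN.
Tension rupture (net): A_n = (287 − 2×35)×8 = 1736 mm² (U = 1.0, A_e = A_n). φR_n = 0.75 × 450 × 1736 = 585.9 kN.
Governing: min(1491.8, 981.7, 680.9, 619.9, 585.9) = 585.9 kN → net-section rupture.

585.9 kN (net-section rupture governs)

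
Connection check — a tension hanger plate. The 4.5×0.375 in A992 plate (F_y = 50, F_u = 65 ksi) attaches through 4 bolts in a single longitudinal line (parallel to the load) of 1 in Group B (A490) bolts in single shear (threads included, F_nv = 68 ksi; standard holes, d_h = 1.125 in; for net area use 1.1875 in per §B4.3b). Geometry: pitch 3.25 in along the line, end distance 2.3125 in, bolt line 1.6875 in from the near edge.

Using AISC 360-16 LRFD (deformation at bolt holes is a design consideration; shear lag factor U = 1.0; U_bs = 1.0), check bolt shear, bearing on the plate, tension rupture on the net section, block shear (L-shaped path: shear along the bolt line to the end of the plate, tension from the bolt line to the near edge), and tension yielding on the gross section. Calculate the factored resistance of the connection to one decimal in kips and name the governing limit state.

Bolt shear: A_b = π(1)²/4 = 0.7854 in². φR_n = 0.75 × 68 × 0.7854 × 4 × 1 = 160.2 kips.
Bearing (0.375 in plate, F_u = 65 ksi): end bolts L_c = 2.3125 − 1.125/2 = 1.75, R_n = min(1.2×1.75×0.375×65, 2.4×1×0.375×65) = 51.188 kips/bolt; interior L_c = 3.25 − 1.125 = 2.125, R_n = 58.5 kips/bolt. φR_n = 0.75 × (1×51.188 + 3×58.5) = 170.0 kips.
Tension rupture (net): A_n = (4.5 − 1×1.1875)×0.375 = 1.2422 in² (U = 1.0, A_e = A_n). φR_n = 0.75 × 65 × 1.2422 = 60.6 kips.
Block shear: shear path 1×[2.3125+3×3.25] = 1×12.0625 in, A_gv = 4.5234, A_nv = 1×(12.0625 − 3.5×1.1875)×0.375 = 2.9648 in²; tension to near edge: (1.6875 − 0.5×1.1875)×0.375 = 0.41016 in². R_n = min(0.6×65×2.9648, 0.6×50×4.5234) + 1.0×65×0.41016 = min(115.63, 135.7) + 26.66 = 142.29 kips. φR_n = 0.75 × 142.29 = 106.7 kips.
Tension yield (gross): A_g = 4.5×0.375 = 1.6875 in². φR_n = 0.90 × 50 × 1.6875 = 75.9 kips.
Governing: min(160.2, 170.0, 60.6, 106.7, 75.9) = 60.6 kips → net-section rupture.

60.6 kips (net-section rupture governs)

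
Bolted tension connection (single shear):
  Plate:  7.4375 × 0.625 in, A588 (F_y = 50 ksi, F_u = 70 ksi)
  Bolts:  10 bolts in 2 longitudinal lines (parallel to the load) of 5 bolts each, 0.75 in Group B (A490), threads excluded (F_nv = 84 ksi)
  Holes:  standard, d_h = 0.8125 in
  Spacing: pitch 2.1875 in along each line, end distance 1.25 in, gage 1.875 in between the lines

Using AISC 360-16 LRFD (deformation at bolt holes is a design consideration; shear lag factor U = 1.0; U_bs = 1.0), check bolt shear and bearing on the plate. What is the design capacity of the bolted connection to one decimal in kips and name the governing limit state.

278.3 kips (bolt shear governs)

Bolt shear: A_b = π(0.75)²/4 = 0.44179 in². φR_n = 0.75 × 84 × 0.44179 × 10 × 1 = 278.3 kips.
Bearing (0.625 in plate, F_u = 70 ksi): end bolts L_c = 1.25 − 0.8125/2 = 0.84375, R_n = min(1.2×0.84375×0.625×70, 2.4×0.75×0.625×70) = 44.297 kips/bolt; interior L_c = 2.1875 − 0.8125 = 1.375, R_n = 72.188 kips/bolt. φR_n = 0.75 × (2×44.297 + 8×72.188) = 499.6 kips.
Governing: min(278.3, 499.6) = 278.3 kips → bolt shear.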